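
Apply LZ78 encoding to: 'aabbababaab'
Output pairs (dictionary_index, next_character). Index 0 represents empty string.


LZ78 encoding steps:
Dictionary: {0: ''}
Step 1: w='' (idx 0), next='a' -> output (0, 'a'), add 'a' as idx 1
Step 2: w='a' (idx 1), next='b' -> output (1, 'b'), add 'ab' as idx 2
Step 3: w='' (idx 0), next='b' -> output (0, 'b'), add 'b' as idx 3
Step 4: w='ab' (idx 2), next='a' -> output (2, 'a'), add 'aba' as idx 4
Step 5: w='b' (idx 3), next='a' -> output (3, 'a'), add 'ba' as idx 5
Step 6: w='ab' (idx 2), end of input -> output (2, '')


Encoded: [(0, 'a'), (1, 'b'), (0, 'b'), (2, 'a'), (3, 'a'), (2, '')]


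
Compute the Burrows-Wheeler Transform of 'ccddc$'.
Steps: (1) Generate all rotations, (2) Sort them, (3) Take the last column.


Rotations (sorted):
  0: $ccddc -> last char: c
  1: c$ccdd -> last char: d
  2: ccddc$ -> last char: $
  3: cddc$c -> last char: c
  4: dc$ccd -> last char: d
  5: ddc$cc -> last char: c


BWT = cd$cdc


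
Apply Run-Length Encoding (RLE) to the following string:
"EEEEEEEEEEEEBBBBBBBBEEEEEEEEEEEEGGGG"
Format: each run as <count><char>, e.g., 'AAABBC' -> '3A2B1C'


Scanning runs left to right:
  i=0: run of 'E' x 12 -> '12E'
  i=12: run of 'B' x 8 -> '8B'
  i=20: run of 'E' x 12 -> '12E'
  i=32: run of 'G' x 4 -> '4G'

RLE = 12E8B12E4G


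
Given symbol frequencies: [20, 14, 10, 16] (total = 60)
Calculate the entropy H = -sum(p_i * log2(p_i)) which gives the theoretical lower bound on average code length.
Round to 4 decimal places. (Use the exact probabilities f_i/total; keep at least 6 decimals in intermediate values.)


Per-symbol terms -p_i * log2(p_i) with p_i = f_i/60:
  p = 20/60 = 0.333333: log2(p) = -1.584963, -p*log2(p) = 0.528321
  p = 14/60 = 0.233333: log2(p) = -2.099536, -p*log2(p) = 0.489892
  p = 10/60 = 0.166667: log2(p) = -2.584963, -p*log2(p) = 0.430827
  p = 16/60 = 0.266667: log2(p) = -1.906891, -p*log2(p) = 0.508504
H = 0.528321 + 0.489892 + 0.430827 + 0.508504 = 1.957544

H = 1.9575 bits/symbol


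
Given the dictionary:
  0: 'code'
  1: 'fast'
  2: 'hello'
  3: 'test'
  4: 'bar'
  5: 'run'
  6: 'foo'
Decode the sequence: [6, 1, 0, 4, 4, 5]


Look up each index in the dictionary:
  6 -> 'foo'
  1 -> 'fast'
  0 -> 'code'
  4 -> 'bar'
  4 -> 'bar'
  5 -> 'run'

Decoded: "foo fast code bar bar run"


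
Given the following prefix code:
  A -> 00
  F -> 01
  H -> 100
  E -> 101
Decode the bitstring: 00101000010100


Decoding step by step:
Bits 00 -> A
Bits 101 -> E
Bits 00 -> A
Bits 00 -> A
Bits 101 -> E
Bits 00 -> A


Decoded message: AEAAEA


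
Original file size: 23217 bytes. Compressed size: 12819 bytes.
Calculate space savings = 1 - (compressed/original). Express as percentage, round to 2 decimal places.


ratio = compressed/original = 12819/23217 = 0.552139
savings = 1 - ratio = 1 - 0.552139 = 0.447861
as a percentage: 0.447861 * 100 = 44.79%

Space savings = 1 - 12819/23217 = 44.79%


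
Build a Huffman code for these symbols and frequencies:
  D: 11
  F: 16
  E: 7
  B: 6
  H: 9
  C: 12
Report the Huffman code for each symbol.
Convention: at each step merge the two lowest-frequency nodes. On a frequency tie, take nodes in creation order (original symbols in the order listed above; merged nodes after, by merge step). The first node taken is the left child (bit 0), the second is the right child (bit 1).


Huffman tree construction:
Step 1: Merge B(6) + E(7) = 13
Step 2: Merge H(9) + D(11) = 20
Step 3: Merge C(12) + (B+E)(13) = 25
Step 4: Merge F(16) + (H+D)(20) = 36
Step 5: Merge (C+(B+E))(25) + (F+(H+D))(36) = 61
Read each symbol's code off the tree from the root (left child = 0, right child = 1).

Codes:
  D: 111 (length 3)
  F: 10 (length 2)
  E: 011 (length 3)
  B: 010 (length 3)
  H: 110 (length 3)
  C: 00 (length 2)
Average code length: 155/61 = 2.5410 bits/symbol


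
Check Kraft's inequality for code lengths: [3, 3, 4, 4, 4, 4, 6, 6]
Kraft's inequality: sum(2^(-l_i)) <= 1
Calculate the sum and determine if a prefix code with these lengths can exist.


Sum = 2^(-3) + 2^(-3) + 2^(-4) + 2^(-4) + 2^(-4) + 2^(-4) + 2^(-6) + 2^(-6)
    = 0.125 + 0.125 + 0.0625 + 0.0625 + 0.0625 + 0.0625 + 0.015625 + 0.015625
    = 34/64 = 0.53125
Since 0.53125 <= 1, Kraft's inequality IS satisfied.
A prefix code with these lengths CAN exist.

Kraft sum = 0.53125. Satisfied.


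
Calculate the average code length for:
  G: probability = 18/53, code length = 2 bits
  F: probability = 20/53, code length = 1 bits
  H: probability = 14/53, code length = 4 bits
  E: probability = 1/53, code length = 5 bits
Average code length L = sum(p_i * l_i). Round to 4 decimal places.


Weighted contributions p_i * l_i:
  G: (18/53) * 2 = 36/53
  F: (20/53) * 1 = 20/53
  H: (14/53) * 4 = 56/53
  E: (1/53) * 5 = 5/53
Sum = (36 + 20 + 56 + 5)/53 = 117/53

L = 117/53 = 2.2075 bits/symbol


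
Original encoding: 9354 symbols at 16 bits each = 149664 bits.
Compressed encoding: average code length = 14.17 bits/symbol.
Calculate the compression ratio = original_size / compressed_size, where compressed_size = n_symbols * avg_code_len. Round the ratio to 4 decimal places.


original_size = n_symbols * orig_bits = 9354 * 16 = 149664 bits
compressed_size = n_symbols * avg_code_len = 9354 * 14.17 = 132546.18 bits
ratio = original_size / compressed_size = 149664 / 132546.18 = 1.1291

Compression ratio = 1.1291


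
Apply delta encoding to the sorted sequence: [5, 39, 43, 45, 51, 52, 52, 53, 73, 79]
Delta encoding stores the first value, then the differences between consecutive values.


First value: 5
Deltas:
  39 - 5 = 34
  43 - 39 = 4
  45 - 43 = 2
  51 - 45 = 6
  52 - 51 = 1
  52 - 52 = 0
  53 - 52 = 1
  73 - 53 = 20
  79 - 73 = 6


Delta encoded: [5, 34, 4, 2, 6, 1, 0, 1, 20, 6]


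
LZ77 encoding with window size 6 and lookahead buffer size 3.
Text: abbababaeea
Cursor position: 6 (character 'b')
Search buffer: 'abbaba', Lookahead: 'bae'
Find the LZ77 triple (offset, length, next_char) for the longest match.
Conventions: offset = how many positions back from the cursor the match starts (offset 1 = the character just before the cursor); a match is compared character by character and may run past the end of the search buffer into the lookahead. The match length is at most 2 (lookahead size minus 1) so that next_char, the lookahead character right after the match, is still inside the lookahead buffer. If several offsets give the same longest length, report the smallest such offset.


Try each offset into the search buffer:
  offset=1 (pos 5, char 'a'): match length 0
  offset=2 (pos 4, char 'b'): match length 2
  offset=3 (pos 3, char 'a'): match length 0
  offset=4 (pos 2, char 'b'): match length 2
  offset=5 (pos 1, char 'b'): match length 1
  offset=6 (pos 0, char 'a'): match length 0
Longest match has length 2, found at offsets 2, 4; take the smallest, offset 2.
next_char = character at position 6 + 2 = 8 -> 'e'

Best match: offset=2, length=2 (matching 'ba' starting at position 4)
LZ77 triple: (2, 2, 'e')


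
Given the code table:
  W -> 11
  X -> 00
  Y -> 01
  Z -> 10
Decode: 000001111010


Decoding:
00 -> X
00 -> X
01 -> Y
11 -> W
10 -> Z
10 -> Z


Result: XXYWZZ


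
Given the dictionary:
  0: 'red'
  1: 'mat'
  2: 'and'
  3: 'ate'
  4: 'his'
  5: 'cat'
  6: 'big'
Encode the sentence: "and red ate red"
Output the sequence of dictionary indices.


Look up each word in the dictionary:
  'and' -> 2
  'red' -> 0
  'ate' -> 3
  'red' -> 0

Encoded: [2, 0, 3, 0]


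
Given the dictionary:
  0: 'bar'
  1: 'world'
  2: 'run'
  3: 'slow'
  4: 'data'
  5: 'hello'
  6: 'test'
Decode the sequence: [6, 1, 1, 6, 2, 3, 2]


Look up each index in the dictionary:
  6 -> 'test'
  1 -> 'world'
  1 -> 'world'
  6 -> 'test'
  2 -> 'run'
  3 -> 'slow'
  2 -> 'run'

Decoded: "test world world test run slow run"


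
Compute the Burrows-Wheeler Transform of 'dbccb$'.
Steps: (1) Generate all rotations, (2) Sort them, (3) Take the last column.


Rotations (sorted):
  0: $dbccb -> last char: b
  1: b$dbcc -> last char: c
  2: bccb$d -> last char: d
  3: cb$dbc -> last char: c
  4: ccb$db -> last char: b
  5: dbccb$ -> last char: $


BWT = bcdcb$


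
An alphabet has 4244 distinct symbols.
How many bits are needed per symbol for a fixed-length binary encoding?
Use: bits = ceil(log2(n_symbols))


log2(4244) = 12.0512
Bracket: 2^12 = 4096 < 4244 <= 2^13 = 8192
So ceil(log2(4244)) = 13

bits = ceil(log2(4244)) = ceil(12.0512) = 13 bits


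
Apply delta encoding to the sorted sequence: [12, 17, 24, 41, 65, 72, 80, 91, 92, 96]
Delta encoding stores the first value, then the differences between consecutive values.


First value: 12
Deltas:
  17 - 12 = 5
  24 - 17 = 7
  41 - 24 = 17
  65 - 41 = 24
  72 - 65 = 7
  80 - 72 = 8
  91 - 80 = 11
  92 - 91 = 1
  96 - 92 = 4


Delta encoded: [12, 5, 7, 17, 24, 7, 8, 11, 1, 4]


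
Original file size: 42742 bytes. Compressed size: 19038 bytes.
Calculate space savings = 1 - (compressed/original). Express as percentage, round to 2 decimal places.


ratio = compressed/original = 19038/42742 = 0.445417
savings = 1 - ratio = 1 - 0.445417 = 0.554583
as a percentage: 0.554583 * 100 = 55.46%

Space savings = 1 - 19038/42742 = 55.46%


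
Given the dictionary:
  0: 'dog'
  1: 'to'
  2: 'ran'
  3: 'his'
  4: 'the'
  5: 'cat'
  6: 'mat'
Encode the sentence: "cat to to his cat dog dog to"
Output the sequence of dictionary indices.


Look up each word in the dictionary:
  'cat' -> 5
  'to' -> 1
  'to' -> 1
  'his' -> 3
  'cat' -> 5
  'dog' -> 0
  'dog' -> 0
  'to' -> 1

Encoded: [5, 1, 1, 3, 5, 0, 0, 1]


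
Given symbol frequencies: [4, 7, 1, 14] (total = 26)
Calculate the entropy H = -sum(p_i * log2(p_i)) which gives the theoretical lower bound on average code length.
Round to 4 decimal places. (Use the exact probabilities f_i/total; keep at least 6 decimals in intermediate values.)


Per-symbol terms -p_i * log2(p_i) with p_i = f_i/26:
  p = 4/26 = 0.153846: log2(p) = -2.700440, -p*log2(p) = 0.415452
  p = 7/26 = 0.269231: log2(p) = -1.893085, -p*log2(p) = 0.509677
  p = 1/26 = 0.038462: log2(p) = -4.700440, -p*log2(p) = 0.180786
  p = 14/26 = 0.538462: log2(p) = -0.893085, -p*log2(p) = 0.480892
H = 0.415452 + 0.509677 + 0.180786 + 0.480892 = 1.586807

H = 1.5868 bits/symbol


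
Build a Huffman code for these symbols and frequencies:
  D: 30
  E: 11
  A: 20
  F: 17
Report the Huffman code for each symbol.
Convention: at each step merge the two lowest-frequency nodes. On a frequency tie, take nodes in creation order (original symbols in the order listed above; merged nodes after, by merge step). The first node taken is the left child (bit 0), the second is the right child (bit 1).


Huffman tree construction:
Step 1: Merge E(11) + F(17) = 28
Step 2: Merge A(20) + (E+F)(28) = 48
Step 3: Merge D(30) + (A+(E+F))(48) = 78
Read each symbol's code off the tree from the root (left child = 0, right child = 1).

Codes:
  D: 0 (length 1)
  E: 110 (length 3)
  A: 10 (length 2)
  F: 111 (length 3)
Average code length: 154/78 = 1.9744 bits/symbol


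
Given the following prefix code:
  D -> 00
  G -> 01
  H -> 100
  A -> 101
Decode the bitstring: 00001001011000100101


Decoding step by step:
Bits 00 -> D
Bits 00 -> D
Bits 100 -> H
Bits 101 -> A
Bits 100 -> H
Bits 01 -> G
Bits 00 -> D
Bits 101 -> A


Decoded message: DDHAHGDA


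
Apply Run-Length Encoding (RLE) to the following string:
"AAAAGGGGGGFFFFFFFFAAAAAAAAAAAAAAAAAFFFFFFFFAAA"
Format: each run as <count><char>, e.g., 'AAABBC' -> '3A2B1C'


Scanning runs left to right:
  i=0: run of 'A' x 4 -> '4A'
  i=4: run of 'G' x 6 -> '6G'
  i=10: run of 'F' x 8 -> '8F'
  i=18: run of 'A' x 17 -> '17A'
  i=35: run of 'F' x 8 -> '8F'
  i=43: run of 'A' x 3 -> '3A'

RLE = 4A6G8F17A8F3A


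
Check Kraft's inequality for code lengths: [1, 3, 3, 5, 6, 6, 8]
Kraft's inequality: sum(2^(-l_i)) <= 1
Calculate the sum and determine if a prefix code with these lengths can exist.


Sum = 2^(-1) + 2^(-3) + 2^(-3) + 2^(-5) + 2^(-6) + 2^(-6) + 2^(-8)
    = 0.5 + 0.125 + 0.125 + 0.03125 + 0.015625 + 0.015625 + 0.00390625
    = 209/256 = 0.81640625
Since 0.81640625 <= 1, Kraft's inequality IS satisfied.
A prefix code with these lengths CAN exist.

Kraft sum = 0.81640625. Satisfied.


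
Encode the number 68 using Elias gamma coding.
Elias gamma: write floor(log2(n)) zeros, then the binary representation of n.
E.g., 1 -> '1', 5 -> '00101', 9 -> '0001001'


num_bits = floor(log2(68)) + 1 = 7
leading_zeros = num_bits - 1 = 6
binary(68) = 1000100

Elias gamma(68) = '000000' + '1000100' = 0000001000100 (13 bits)


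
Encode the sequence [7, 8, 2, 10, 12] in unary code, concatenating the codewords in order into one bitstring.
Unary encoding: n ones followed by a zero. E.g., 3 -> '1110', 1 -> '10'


Encode each number as n ones followed by a terminating 0:
  7 -> 11111110 (8 bits)
  8 -> 111111110 (9 bits)
  2 -> 110 (3 bits)
  10 -> 11111111110 (11 bits)
  12 -> 1111111111110 (13 bits)
Total length = 8 + 9 + 3 + 11 + 13 = 44 bits.

Unary([7, 8, 2, 10, 12]) = 11111110111111110110111111111101111111111110 (44 bits)


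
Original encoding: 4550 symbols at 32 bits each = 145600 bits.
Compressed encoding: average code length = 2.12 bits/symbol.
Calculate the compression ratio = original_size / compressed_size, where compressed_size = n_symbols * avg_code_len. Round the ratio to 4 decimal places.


original_size = n_symbols * orig_bits = 4550 * 32 = 145600 bits
compressed_size = n_symbols * avg_code_len = 4550 * 2.12 = 9646.0 bits
ratio = original_size / compressed_size = 145600 / 9646.0 = 15.0943

Compression ratio = 15.0943


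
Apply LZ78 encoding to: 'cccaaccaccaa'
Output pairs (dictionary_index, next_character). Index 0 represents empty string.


LZ78 encoding steps:
Dictionary: {0: ''}
Step 1: w='' (idx 0), next='c' -> output (0, 'c'), add 'c' as idx 1
Step 2: w='c' (idx 1), next='c' -> output (1, 'c'), add 'cc' as idx 2
Step 3: w='' (idx 0), next='a' -> output (0, 'a'), add 'a' as idx 3
Step 4: w='a' (idx 3), next='c' -> output (3, 'c'), add 'ac' as idx 4
Step 5: w='c' (idx 1), next='a' -> output (1, 'a'), add 'ca' as idx 5
Step 6: w='cc' (idx 2), next='a' -> output (2, 'a'), add 'cca' as idx 6
Step 7: w='a' (idx 3), end of input -> output (3, '')


Encoded: [(0, 'c'), (1, 'c'), (0, 'a'), (3, 'c'), (1, 'a'), (2, 'a'), (3, '')]


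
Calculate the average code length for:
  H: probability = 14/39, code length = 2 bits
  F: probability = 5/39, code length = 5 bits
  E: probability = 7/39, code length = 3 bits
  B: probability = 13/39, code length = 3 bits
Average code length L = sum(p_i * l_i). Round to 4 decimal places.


Weighted contributions p_i * l_i:
  H: (14/39) * 2 = 28/39
  F: (5/39) * 5 = 25/39
  E: (7/39) * 3 = 21/39
  B: (13/39) * 3 = 39/39
Sum = (28 + 25 + 21 + 39)/39 = 113/39

L = 113/39 = 2.8974 bits/symbol


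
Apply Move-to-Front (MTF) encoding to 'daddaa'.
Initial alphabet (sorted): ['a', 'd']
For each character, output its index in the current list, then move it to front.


MTF encoding:
'd': index 1 in ['a', 'd'] -> ['d', 'a']
'a': index 1 in ['d', 'a'] -> ['a', 'd']
'd': index 1 in ['a', 'd'] -> ['d', 'a']
'd': index 0 in ['d', 'a'] -> ['d', 'a']
'a': index 1 in ['d', 'a'] -> ['a', 'd']
'a': index 0 in ['a', 'd'] -> ['a', 'd']


Output: [1, 1, 1, 0, 1, 0]


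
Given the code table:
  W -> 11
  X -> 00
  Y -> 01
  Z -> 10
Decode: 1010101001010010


Decoding:
10 -> Z
10 -> Z
10 -> Z
10 -> Z
01 -> Y
01 -> Y
00 -> X
10 -> Z


Result: ZZZZYYXZ


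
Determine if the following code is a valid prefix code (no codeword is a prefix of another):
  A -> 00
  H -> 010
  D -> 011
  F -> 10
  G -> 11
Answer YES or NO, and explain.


Checking each pair (does one codeword prefix another?):
  A='00' vs H='010': no prefix
  A='00' vs D='011': no prefix
  A='00' vs F='10': no prefix
  A='00' vs G='11': no prefix
  H='010' vs A='00': no prefix
  H='010' vs D='011': no prefix
  H='010' vs F='10': no prefix
  H='010' vs G='11': no prefix
  D='011' vs A='00': no prefix
  D='011' vs H='010': no prefix
  D='011' vs F='10': no prefix
  D='011' vs G='11': no prefix
  F='10' vs A='00': no prefix
  F='10' vs H='010': no prefix
  F='10' vs D='011': no prefix
  F='10' vs G='11': no prefix
  G='11' vs A='00': no prefix
  G='11' vs H='010': no prefix
  G='11' vs D='011': no prefix
  G='11' vs F='10': no prefix
No violation found over all pairs.

YES -- this is a valid prefix code. No codeword is a prefix of any other codeword.


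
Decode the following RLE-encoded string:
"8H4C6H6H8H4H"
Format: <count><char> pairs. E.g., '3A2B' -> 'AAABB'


Expanding each <count><char> pair:
  8H -> 'HHHHHHHH'
  4C -> 'CCCC'
  6H -> 'HHHHHH'
  6H -> 'HHHHHH'
  8H -> 'HHHHHHHH'
  4H -> 'HHHH'

Decoded = HHHHHHHHCCCCHHHHHHHHHHHHHHHHHHHHHHHH


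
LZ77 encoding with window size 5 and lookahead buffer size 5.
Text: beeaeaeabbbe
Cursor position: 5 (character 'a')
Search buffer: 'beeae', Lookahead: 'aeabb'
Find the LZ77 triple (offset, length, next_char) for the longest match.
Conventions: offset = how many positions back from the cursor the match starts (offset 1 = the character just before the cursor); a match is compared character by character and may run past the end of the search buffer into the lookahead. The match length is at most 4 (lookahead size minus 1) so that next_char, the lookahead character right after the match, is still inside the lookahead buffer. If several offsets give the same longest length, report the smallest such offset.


Try each offset into the search buffer:
  offset=1 (pos 4, char 'e'): match length 0
  offset=2 (pos 3, char 'a'): match length 3
  offset=3 (pos 2, char 'e'): match length 0
  offset=4 (pos 1, char 'e'): match length 0
  offset=5 (pos 0, char 'b'): match length 0
Longest match has length 3 at offset 2.
next_char = character at position 5 + 3 = 8 -> 'b'

Best match: offset=2, length=3 (matching 'aea' starting at position 3)
LZ77 triple: (2, 3, 'b')


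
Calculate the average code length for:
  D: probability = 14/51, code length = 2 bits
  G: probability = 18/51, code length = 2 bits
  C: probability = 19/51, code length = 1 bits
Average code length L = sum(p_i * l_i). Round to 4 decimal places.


Weighted contributions p_i * l_i:
  D: (14/51) * 2 = 28/51
  G: (18/51) * 2 = 36/51
  C: (19/51) * 1 = 19/51
Sum = (28 + 36 + 19)/51 = 83/51

L = 83/51 = 1.6275 bits/symbol


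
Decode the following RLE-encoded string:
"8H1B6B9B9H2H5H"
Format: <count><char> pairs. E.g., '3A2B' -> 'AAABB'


Expanding each <count><char> pair:
  8H -> 'HHHHHHHH'
  1B -> 'B'
  6B -> 'BBBBBB'
  9B -> 'BBBBBBBBB'
  9H -> 'HHHHHHHHH'
  2H -> 'HH'
  5H -> 'HHHHH'

Decoded = HHHHHHHHBBBBBBBBBBBBBBBBHHHHHHHHHHHHHHHH


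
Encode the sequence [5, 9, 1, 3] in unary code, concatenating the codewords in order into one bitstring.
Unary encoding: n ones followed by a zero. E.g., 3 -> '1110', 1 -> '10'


Encode each number as n ones followed by a terminating 0:
  5 -> 111110 (6 bits)
  9 -> 1111111110 (10 bits)
  1 -> 10 (2 bits)
  3 -> 1110 (4 bits)
Total length = 6 + 10 + 2 + 4 = 22 bits.

Unary([5, 9, 1, 3]) = 1111101111111110101110 (22 bits)


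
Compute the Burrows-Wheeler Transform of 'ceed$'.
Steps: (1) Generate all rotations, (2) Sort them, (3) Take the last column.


Rotations (sorted):
  0: $ceed -> last char: d
  1: ceed$ -> last char: $
  2: d$cee -> last char: e
  3: ed$ce -> last char: e
  4: eed$c -> last char: c


BWT = d$eec


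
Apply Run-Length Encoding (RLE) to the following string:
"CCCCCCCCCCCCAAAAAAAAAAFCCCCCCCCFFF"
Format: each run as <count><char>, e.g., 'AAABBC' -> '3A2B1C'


Scanning runs left to right:
  i=0: run of 'C' x 12 -> '12C'
  i=12: run of 'A' x 10 -> '10A'
  i=22: run of 'F' x 1 -> '1F'
  i=23: run of 'C' x 8 -> '8C'
  i=31: run of 'F' x 3 -> '3F'

RLE = 12C10A1F8C3F


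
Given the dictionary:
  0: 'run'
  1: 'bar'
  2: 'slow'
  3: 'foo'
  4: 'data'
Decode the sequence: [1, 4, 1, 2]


Look up each index in the dictionary:
  1 -> 'bar'
  4 -> 'data'
  1 -> 'bar'
  2 -> 'slow'

Decoded: "bar data bar slow"


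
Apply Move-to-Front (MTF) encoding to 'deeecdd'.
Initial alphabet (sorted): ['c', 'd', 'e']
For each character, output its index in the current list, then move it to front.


MTF encoding:
'd': index 1 in ['c', 'd', 'e'] -> ['d', 'c', 'e']
'e': index 2 in ['d', 'c', 'e'] -> ['e', 'd', 'c']
'e': index 0 in ['e', 'd', 'c'] -> ['e', 'd', 'c']
'e': index 0 in ['e', 'd', 'c'] -> ['e', 'd', 'c']
'c': index 2 in ['e', 'd', 'c'] -> ['c', 'e', 'd']
'd': index 2 in ['c', 'e', 'd'] -> ['d', 'c', 'e']
'd': index 0 in ['d', 'c', 'e'] -> ['d', 'c', 'e']


Output: [1, 2, 0, 0, 2, 2, 0]


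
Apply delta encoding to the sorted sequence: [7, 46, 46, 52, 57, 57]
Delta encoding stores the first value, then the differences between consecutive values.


First value: 7
Deltas:
  46 - 7 = 39
  46 - 46 = 0
  52 - 46 = 6
  57 - 52 = 5
  57 - 57 = 0


Delta encoded: [7, 39, 0, 6, 5, 0]


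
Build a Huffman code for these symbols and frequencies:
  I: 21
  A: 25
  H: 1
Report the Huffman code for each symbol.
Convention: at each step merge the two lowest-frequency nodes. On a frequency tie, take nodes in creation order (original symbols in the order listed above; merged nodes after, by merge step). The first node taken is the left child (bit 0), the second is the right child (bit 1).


Huffman tree construction:
Step 1: Merge H(1) + I(21) = 22
Step 2: Merge (H+I)(22) + A(25) = 47
Read each symbol's code off the tree from the root (left child = 0, right child = 1).

Codes:
  I: 01 (length 2)
  A: 1 (length 1)
  H: 00 (length 2)
Average code length: 69/47 = 1.4681 bits/symbol


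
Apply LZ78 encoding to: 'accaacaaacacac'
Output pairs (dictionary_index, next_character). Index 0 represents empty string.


LZ78 encoding steps:
Dictionary: {0: ''}
Step 1: w='' (idx 0), next='a' -> output (0, 'a'), add 'a' as idx 1
Step 2: w='' (idx 0), next='c' -> output (0, 'c'), add 'c' as idx 2
Step 3: w='c' (idx 2), next='a' -> output (2, 'a'), add 'ca' as idx 3
Step 4: w='a' (idx 1), next='c' -> output (1, 'c'), add 'ac' as idx 4
Step 5: w='a' (idx 1), next='a' -> output (1, 'a'), add 'aa' as idx 5
Step 6: w='ac' (idx 4), next='a' -> output (4, 'a'), add 'aca' as idx 6
Step 7: w='ca' (idx 3), next='c' -> output (3, 'c'), add 'cac' as idx 7


Encoded: [(0, 'a'), (0, 'c'), (2, 'a'), (1, 'c'), (1, 'a'), (4, 'a'), (3, 'c')]


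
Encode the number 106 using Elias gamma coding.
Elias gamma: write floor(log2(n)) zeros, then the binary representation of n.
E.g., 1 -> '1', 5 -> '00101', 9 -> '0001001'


num_bits = floor(log2(106)) + 1 = 7
leading_zeros = num_bits - 1 = 6
binary(106) = 1101010

Elias gamma(106) = '000000' + '1101010' = 0000001101010 (13 bits)


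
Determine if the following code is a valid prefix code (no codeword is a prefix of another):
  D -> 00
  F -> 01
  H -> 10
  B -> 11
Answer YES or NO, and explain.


Checking each pair (does one codeword prefix another?):
  D='00' vs F='01': no prefix
  D='00' vs H='10': no prefix
  D='00' vs B='11': no prefix
  F='01' vs D='00': no prefix
  F='01' vs H='10': no prefix
  F='01' vs B='11': no prefix
  H='10' vs D='00': no prefix
  H='10' vs F='01': no prefix
  H='10' vs B='11': no prefix
  B='11' vs D='00': no prefix
  B='11' vs F='01': no prefix
  B='11' vs H='10': no prefix
No violation found over all pairs.

YES -- this is a valid prefix code. No codeword is a prefix of any other codeword.


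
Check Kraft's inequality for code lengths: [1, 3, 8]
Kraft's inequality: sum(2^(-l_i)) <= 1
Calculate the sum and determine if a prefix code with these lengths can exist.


Sum = 2^(-1) + 2^(-3) + 2^(-8)
    = 0.5 + 0.125 + 0.00390625
    = 161/256 = 0.62890625
Since 0.62890625 <= 1, Kraft's inequality IS satisfied.
A prefix code with these lengths CAN exist.

Kraft sum = 0.62890625. Satisfied.


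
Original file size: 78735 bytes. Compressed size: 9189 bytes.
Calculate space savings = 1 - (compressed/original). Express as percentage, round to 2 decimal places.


ratio = compressed/original = 9189/78735 = 0.116708
savings = 1 - ratio = 1 - 0.116708 = 0.883292
as a percentage: 0.883292 * 100 = 88.33%

Space savings = 1 - 9189/78735 = 88.33%


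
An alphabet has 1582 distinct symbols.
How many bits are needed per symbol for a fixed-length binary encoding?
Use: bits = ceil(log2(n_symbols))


log2(1582) = 10.6275
Bracket: 2^10 = 1024 < 1582 <= 2^11 = 2048
So ceil(log2(1582)) = 11

bits = ceil(log2(1582)) = ceil(10.6275) = 11 bits


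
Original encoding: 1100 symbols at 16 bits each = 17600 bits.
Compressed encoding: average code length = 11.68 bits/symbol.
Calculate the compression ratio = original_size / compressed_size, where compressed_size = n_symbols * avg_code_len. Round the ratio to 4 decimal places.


original_size = n_symbols * orig_bits = 1100 * 16 = 17600 bits
compressed_size = n_symbols * avg_code_len = 1100 * 11.68 = 12848.0 bits
ratio = original_size / compressed_size = 17600 / 12848.0 = 1.3699

Compression ratio = 1.3699


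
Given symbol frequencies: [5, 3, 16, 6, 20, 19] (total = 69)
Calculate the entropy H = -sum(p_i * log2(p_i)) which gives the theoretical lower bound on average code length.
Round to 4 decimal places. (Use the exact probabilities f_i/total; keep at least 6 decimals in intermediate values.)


Per-symbol terms -p_i * log2(p_i) with p_i = f_i/69:
  p = 5/69 = 0.072464: log2(p) = -3.786596, -p*log2(p) = 0.274391
  p = 3/69 = 0.043478: log2(p) = -4.523562, -p*log2(p) = 0.196677
  p = 16/69 = 0.231884: log2(p) = -2.108524, -p*log2(p) = 0.488933
  p = 6/69 = 0.086957: log2(p) = -3.523562, -p*log2(p) = 0.306397
  p = 20/69 = 0.289855: log2(p) = -1.786596, -p*log2(p) = 0.517854
  p = 19/69 = 0.275362: log2(p) = -1.860597, -p*log2(p) = 0.512338
H = 0.274391 + 0.196677 + 0.488933 + 0.306397 + 0.517854 + 0.512338 = 2.296590

H = 2.2966 bits/symbol


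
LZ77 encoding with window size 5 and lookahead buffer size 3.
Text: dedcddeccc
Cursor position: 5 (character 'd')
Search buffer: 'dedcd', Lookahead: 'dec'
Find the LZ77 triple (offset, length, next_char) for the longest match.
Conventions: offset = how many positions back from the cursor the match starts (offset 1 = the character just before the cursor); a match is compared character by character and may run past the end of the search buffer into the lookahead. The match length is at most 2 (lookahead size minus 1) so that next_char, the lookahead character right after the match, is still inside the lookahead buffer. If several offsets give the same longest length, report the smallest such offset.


Try each offset into the search buffer:
  offset=1 (pos 4, char 'd'): match length 1
  offset=2 (pos 3, char 'c'): match length 0
  offset=3 (pos 2, char 'd'): match length 1
  offset=4 (pos 1, char 'e'): match length 0
  offset=5 (pos 0, char 'd'): match length 2
Longest match has length 2 at offset 5.
next_char = character at position 5 + 2 = 7 -> 'c'

Best match: offset=5, length=2 (matching 'de' starting at position 0)
LZ77 triple: (5, 2, 'c')


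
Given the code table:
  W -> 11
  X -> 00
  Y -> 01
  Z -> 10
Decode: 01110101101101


Decoding:
01 -> Y
11 -> W
01 -> Y
01 -> Y
10 -> Z
11 -> W
01 -> Y


Result: YWYYZWY


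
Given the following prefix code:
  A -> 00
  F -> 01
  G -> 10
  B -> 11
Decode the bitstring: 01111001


Decoding step by step:
Bits 01 -> F
Bits 11 -> B
Bits 10 -> G
Bits 01 -> F


Decoded message: FBGF


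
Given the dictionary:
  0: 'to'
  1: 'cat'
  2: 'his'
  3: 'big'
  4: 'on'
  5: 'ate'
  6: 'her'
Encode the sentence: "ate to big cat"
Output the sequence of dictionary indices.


Look up each word in the dictionary:
  'ate' -> 5
  'to' -> 0
  'big' -> 3
  'cat' -> 1

Encoded: [5, 0, 3, 1]


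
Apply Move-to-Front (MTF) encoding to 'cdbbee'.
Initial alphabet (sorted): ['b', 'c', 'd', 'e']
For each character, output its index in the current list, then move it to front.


MTF encoding:
'c': index 1 in ['b', 'c', 'd', 'e'] -> ['c', 'b', 'd', 'e']
'd': index 2 in ['c', 'b', 'd', 'e'] -> ['d', 'c', 'b', 'e']
'b': index 2 in ['d', 'c', 'b', 'e'] -> ['b', 'd', 'c', 'e']
'b': index 0 in ['b', 'd', 'c', 'e'] -> ['b', 'd', 'c', 'e']
'e': index 3 in ['b', 'd', 'c', 'e'] -> ['e', 'b', 'd', 'c']
'e': index 0 in ['e', 'b', 'd', 'c'] -> ['e', 'b', 'd', 'c']


Output: [1, 2, 2, 0, 3, 0]


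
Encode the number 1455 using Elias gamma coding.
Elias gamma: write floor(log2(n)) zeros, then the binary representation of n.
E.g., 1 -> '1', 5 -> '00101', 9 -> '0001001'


num_bits = floor(log2(1455)) + 1 = 11
leading_zeros = num_bits - 1 = 10
binary(1455) = 10110101111

Elias gamma(1455) = '0000000000' + '10110101111' = 000000000010110101111 (21 bits)


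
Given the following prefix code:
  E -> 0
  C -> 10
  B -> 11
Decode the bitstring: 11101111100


Decoding step by step:
Bits 11 -> B
Bits 10 -> C
Bits 11 -> B
Bits 11 -> B
Bits 10 -> C
Bits 0 -> E


Decoded message: BCBBCE


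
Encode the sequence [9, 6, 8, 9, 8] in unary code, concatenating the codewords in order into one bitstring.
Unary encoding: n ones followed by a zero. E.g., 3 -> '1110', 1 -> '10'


Encode each number as n ones followed by a terminating 0:
  9 -> 1111111110 (10 bits)
  6 -> 1111110 (7 bits)
  8 -> 111111110 (9 bits)
  9 -> 1111111110 (10 bits)
  8 -> 111111110 (9 bits)
Total length = 10 + 7 + 9 + 10 + 9 = 45 bits.

Unary([9, 6, 8, 9, 8]) = 111111111011111101111111101111111110111111110 (45 bits)


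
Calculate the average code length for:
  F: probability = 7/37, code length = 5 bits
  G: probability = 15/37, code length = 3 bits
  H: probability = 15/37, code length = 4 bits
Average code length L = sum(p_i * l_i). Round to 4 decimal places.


Weighted contributions p_i * l_i:
  F: (7/37) * 5 = 35/37
  G: (15/37) * 3 = 45/37
  H: (15/37) * 4 = 60/37
Sum = (35 + 45 + 60)/37 = 140/37

L = 140/37 = 3.7838 bits/symbol


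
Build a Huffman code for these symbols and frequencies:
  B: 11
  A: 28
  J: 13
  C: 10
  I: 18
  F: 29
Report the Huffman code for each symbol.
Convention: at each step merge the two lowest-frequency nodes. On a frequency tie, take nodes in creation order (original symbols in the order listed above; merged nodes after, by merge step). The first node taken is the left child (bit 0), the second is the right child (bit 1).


Huffman tree construction:
Step 1: Merge C(10) + B(11) = 21
Step 2: Merge J(13) + I(18) = 31
Step 3: Merge (C+B)(21) + A(28) = 49
Step 4: Merge F(29) + (J+I)(31) = 60
Step 5: Merge ((C+B)+A)(49) + (F+(J+I))(60) = 109
Read each symbol's code off the tree from the root (left child = 0, right child = 1).

Codes:
  B: 001 (length 3)
  A: 01 (length 2)
  J: 110 (length 3)
  C: 000 (length 3)
  I: 111 (length 3)
  F: 10 (length 2)
Average code length: 270/109 = 2.4771 bits/symbol


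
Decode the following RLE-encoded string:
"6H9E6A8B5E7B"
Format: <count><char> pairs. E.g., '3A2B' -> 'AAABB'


Expanding each <count><char> pair:
  6H -> 'HHHHHH'
  9E -> 'EEEEEEEEE'
  6A -> 'AAAAAA'
  8B -> 'BBBBBBBB'
  5E -> 'EEEEE'
  7B -> 'BBBBBBB'

Decoded = HHHHHHEEEEEEEEEAAAAAABBBBBBBBEEEEEBBBBBBB


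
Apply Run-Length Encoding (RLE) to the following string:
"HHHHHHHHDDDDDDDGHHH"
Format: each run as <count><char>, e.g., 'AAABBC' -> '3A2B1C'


Scanning runs left to right:
  i=0: run of 'H' x 8 -> '8H'
  i=8: run of 'D' x 7 -> '7D'
  i=15: run of 'G' x 1 -> '1G'
  i=16: run of 'H' x 3 -> '3H'

RLE = 8H7D1G3H


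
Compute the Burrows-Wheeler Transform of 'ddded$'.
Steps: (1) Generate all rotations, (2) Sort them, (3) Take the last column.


Rotations (sorted):
  0: $ddded -> last char: d
  1: d$ddde -> last char: e
  2: ddded$ -> last char: $
  3: dded$d -> last char: d
  4: ded$dd -> last char: d
  5: ed$ddd -> last char: d


BWT = de$ddd


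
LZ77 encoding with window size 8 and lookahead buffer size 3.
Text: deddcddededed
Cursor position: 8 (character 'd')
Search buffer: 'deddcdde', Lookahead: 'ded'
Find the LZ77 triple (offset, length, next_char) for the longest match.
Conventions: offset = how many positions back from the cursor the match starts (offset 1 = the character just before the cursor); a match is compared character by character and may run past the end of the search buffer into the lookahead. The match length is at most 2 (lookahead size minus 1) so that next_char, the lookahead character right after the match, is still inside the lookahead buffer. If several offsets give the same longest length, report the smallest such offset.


Try each offset into the search buffer:
  offset=1 (pos 7, char 'e'): match length 0
  offset=2 (pos 6, char 'd'): match length 2
  offset=3 (pos 5, char 'd'): match length 1
  offset=4 (pos 4, char 'c'): match length 0
  offset=5 (pos 3, char 'd'): match length 1
  offset=6 (pos 2, char 'd'): match length 1
  offset=7 (pos 1, char 'e'): match length 0
  offset=8 (pos 0, char 'd'): match length 2
Longest match has length 2, found at offsets 2, 8; take the smallest, offset 2.
next_char = character at position 8 + 2 = 10 -> 'd'

Best match: offset=2, length=2 (matching 'de' starting at position 6)
LZ77 triple: (2, 2, 'd')


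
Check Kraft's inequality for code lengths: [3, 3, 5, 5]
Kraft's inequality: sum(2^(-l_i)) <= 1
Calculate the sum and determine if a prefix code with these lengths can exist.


Sum = 2^(-3) + 2^(-3) + 2^(-5) + 2^(-5)
    = 0.125 + 0.125 + 0.03125 + 0.03125
    = 10/32 = 0.3125
Since 0.3125 <= 1, Kraft's inequality IS satisfied.
A prefix code with these lengths CAN exist.

Kraft sum = 0.3125. Satisfied.


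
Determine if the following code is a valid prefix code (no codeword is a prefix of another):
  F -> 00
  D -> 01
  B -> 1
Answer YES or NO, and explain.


Checking each pair (does one codeword prefix another?):
  F='00' vs D='01': no prefix
  F='00' vs B='1': no prefix
  D='01' vs F='00': no prefix
  D='01' vs B='1': no prefix
  B='1' vs F='00': no prefix
  B='1' vs D='01': no prefix
No violation found over all pairs.

YES -- this is a valid prefix code. No codeword is a prefix of any other codeword.


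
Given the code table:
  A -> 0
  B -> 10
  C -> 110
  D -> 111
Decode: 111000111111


Decoding:
111 -> D
0 -> A
0 -> A
0 -> A
111 -> D
111 -> D


Result: DAAADD


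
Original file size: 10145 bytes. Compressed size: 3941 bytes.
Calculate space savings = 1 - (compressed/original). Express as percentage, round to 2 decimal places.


ratio = compressed/original = 3941/10145 = 0.388467
savings = 1 - ratio = 1 - 0.388467 = 0.611533
as a percentage: 0.611533 * 100 = 61.15%

Space savings = 1 - 3941/10145 = 61.15%


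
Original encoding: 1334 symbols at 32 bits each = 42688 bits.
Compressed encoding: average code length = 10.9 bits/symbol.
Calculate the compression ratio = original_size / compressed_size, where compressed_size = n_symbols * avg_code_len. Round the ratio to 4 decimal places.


original_size = n_symbols * orig_bits = 1334 * 32 = 42688 bits
compressed_size = n_symbols * avg_code_len = 1334 * 10.9 = 14540.6 bits
ratio = original_size / compressed_size = 42688 / 14540.6 = 2.9358

Compression ratio = 2.9358


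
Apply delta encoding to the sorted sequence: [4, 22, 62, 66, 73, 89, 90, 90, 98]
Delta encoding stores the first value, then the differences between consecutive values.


First value: 4
Deltas:
  22 - 4 = 18
  62 - 22 = 40
  66 - 62 = 4
  73 - 66 = 7
  89 - 73 = 16
  90 - 89 = 1
  90 - 90 = 0
  98 - 90 = 8


Delta encoded: [4, 18, 40, 4, 7, 16, 1, 0, 8]


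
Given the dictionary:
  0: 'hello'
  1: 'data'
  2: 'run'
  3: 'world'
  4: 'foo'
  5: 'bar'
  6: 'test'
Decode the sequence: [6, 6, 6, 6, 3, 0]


Look up each index in the dictionary:
  6 -> 'test'
  6 -> 'test'
  6 -> 'test'
  6 -> 'test'
  3 -> 'world'
  0 -> 'hello'

Decoded: "test test test test world hello"


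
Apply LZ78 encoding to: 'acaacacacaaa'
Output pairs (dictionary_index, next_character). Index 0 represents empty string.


LZ78 encoding steps:
Dictionary: {0: ''}
Step 1: w='' (idx 0), next='a' -> output (0, 'a'), add 'a' as idx 1
Step 2: w='' (idx 0), next='c' -> output (0, 'c'), add 'c' as idx 2
Step 3: w='a' (idx 1), next='a' -> output (1, 'a'), add 'aa' as idx 3
Step 4: w='c' (idx 2), next='a' -> output (2, 'a'), add 'ca' as idx 4
Step 5: w='ca' (idx 4), next='c' -> output (4, 'c'), add 'cac' as idx 5
Step 6: w='aa' (idx 3), next='a' -> output (3, 'a'), add 'aaa' as idx 6


Encoded: [(0, 'a'), (0, 'c'), (1, 'a'), (2, 'a'), (4, 'c'), (3, 'a')]


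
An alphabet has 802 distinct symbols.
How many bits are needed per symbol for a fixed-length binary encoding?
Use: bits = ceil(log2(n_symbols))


log2(802) = 9.6475
Bracket: 2^9 = 512 < 802 <= 2^10 = 1024
So ceil(log2(802)) = 10

bits = ceil(log2(802)) = ceil(9.6475) = 10 bits


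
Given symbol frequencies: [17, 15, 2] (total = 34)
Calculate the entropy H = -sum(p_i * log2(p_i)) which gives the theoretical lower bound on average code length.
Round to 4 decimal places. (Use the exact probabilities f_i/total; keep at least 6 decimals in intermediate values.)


Per-symbol terms -p_i * log2(p_i) with p_i = f_i/34:
  p = 17/34 = 0.500000: log2(p) = -1.000000, -p*log2(p) = 0.500000
  p = 15/34 = 0.441176: log2(p) = -1.180572, -p*log2(p) = 0.520841
  p = 2/34 = 0.058824: log2(p) = -4.087463, -p*log2(p) = 0.240439
H = 0.500000 + 0.520841 + 0.240439 = 1.261280

H = 1.2613 bits/symbol


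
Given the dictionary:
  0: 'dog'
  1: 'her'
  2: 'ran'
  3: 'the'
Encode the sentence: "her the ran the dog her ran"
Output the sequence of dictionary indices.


Look up each word in the dictionary:
  'her' -> 1
  'the' -> 3
  'ran' -> 2
  'the' -> 3
  'dog' -> 0
  'her' -> 1
  'ran' -> 2

Encoded: [1, 3, 2, 3, 0, 1, 2]


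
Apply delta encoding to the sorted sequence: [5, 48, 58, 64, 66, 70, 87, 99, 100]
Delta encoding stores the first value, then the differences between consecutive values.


First value: 5
Deltas:
  48 - 5 = 43
  58 - 48 = 10
  64 - 58 = 6
  66 - 64 = 2
  70 - 66 = 4
  87 - 70 = 17
  99 - 87 = 12
  100 - 99 = 1


Delta encoded: [5, 43, 10, 6, 2, 4, 17, 12, 1]


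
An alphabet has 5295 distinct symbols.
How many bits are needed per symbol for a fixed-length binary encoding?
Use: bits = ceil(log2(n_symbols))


log2(5295) = 12.3704
Bracket: 2^12 = 4096 < 5295 <= 2^13 = 8192
So ceil(log2(5295)) = 13

bits = ceil(log2(5295)) = ceil(12.3704) = 13 bits


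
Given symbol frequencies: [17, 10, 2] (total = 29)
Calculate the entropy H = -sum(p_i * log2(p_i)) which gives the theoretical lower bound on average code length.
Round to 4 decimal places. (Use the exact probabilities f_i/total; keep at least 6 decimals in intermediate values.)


Per-symbol terms -p_i * log2(p_i) with p_i = f_i/29:
  p = 17/29 = 0.586207: log2(p) = -0.770518, -p*log2(p) = 0.451683
  p = 10/29 = 0.344828: log2(p) = -1.536053, -p*log2(p) = 0.529673
  p = 2/29 = 0.068966: log2(p) = -3.857981, -p*log2(p) = 0.266068
H = 0.451683 + 0.529673 + 0.266068 = 1.247424

H = 1.2474 bits/symbol


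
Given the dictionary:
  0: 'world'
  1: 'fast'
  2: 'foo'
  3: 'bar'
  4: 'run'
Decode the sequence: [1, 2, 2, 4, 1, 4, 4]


Look up each index in the dictionary:
  1 -> 'fast'
  2 -> 'foo'
  2 -> 'foo'
  4 -> 'run'
  1 -> 'fast'
  4 -> 'run'
  4 -> 'run'

Decoded: "fast foo foo run fast run run"


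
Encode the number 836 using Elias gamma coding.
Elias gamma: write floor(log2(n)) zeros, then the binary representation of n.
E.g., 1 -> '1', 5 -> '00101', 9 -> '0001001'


num_bits = floor(log2(836)) + 1 = 10
leading_zeros = num_bits - 1 = 9
binary(836) = 1101000100

Elias gamma(836) = '000000000' + '1101000100' = 0000000001101000100 (19 bits)


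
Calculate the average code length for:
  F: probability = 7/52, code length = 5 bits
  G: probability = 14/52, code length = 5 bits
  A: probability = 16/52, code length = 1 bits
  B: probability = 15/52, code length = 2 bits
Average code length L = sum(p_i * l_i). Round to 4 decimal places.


Weighted contributions p_i * l_i:
  F: (7/52) * 5 = 35/52
  G: (14/52) * 5 = 70/52
  A: (16/52) * 1 = 16/52
  B: (15/52) * 2 = 30/52
Sum = (35 + 70 + 16 + 30)/52 = 151/52

L = 151/52 = 2.9038 bits/symbol


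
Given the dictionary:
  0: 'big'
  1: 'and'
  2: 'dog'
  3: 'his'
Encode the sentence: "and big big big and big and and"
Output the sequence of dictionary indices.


Look up each word in the dictionary:
  'and' -> 1
  'big' -> 0
  'big' -> 0
  'big' -> 0
  'and' -> 1
  'big' -> 0
  'and' -> 1
  'and' -> 1

Encoded: [1, 0, 0, 0, 1, 0, 1, 1]
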